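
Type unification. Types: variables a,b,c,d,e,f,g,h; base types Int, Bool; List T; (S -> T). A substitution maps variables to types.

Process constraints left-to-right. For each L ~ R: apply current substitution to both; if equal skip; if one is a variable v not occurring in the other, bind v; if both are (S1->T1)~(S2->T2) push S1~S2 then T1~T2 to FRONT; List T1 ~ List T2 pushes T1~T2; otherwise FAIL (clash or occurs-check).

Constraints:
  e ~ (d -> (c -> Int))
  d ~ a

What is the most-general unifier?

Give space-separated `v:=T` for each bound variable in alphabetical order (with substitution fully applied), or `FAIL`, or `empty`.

step 1: unify e ~ (d -> (c -> Int))  [subst: {-} | 1 pending]
  bind e := (d -> (c -> Int))
step 2: unify d ~ a  [subst: {e:=(d -> (c -> Int))} | 0 pending]
  bind d := a

Answer: d:=a e:=(a -> (c -> Int))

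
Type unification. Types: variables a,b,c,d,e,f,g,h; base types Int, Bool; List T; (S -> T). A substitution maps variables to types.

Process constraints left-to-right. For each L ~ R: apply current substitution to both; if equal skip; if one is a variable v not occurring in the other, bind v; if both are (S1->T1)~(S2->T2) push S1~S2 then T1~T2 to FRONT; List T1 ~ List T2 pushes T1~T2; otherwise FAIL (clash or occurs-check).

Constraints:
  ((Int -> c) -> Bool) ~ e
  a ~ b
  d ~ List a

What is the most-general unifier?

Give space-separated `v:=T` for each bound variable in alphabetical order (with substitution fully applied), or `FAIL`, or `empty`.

step 1: unify ((Int -> c) -> Bool) ~ e  [subst: {-} | 2 pending]
  bind e := ((Int -> c) -> Bool)
step 2: unify a ~ b  [subst: {e:=((Int -> c) -> Bool)} | 1 pending]
  bind a := b
step 3: unify d ~ List b  [subst: {e:=((Int -> c) -> Bool), a:=b} | 0 pending]
  bind d := List b

Answer: a:=b d:=List b e:=((Int -> c) -> Bool)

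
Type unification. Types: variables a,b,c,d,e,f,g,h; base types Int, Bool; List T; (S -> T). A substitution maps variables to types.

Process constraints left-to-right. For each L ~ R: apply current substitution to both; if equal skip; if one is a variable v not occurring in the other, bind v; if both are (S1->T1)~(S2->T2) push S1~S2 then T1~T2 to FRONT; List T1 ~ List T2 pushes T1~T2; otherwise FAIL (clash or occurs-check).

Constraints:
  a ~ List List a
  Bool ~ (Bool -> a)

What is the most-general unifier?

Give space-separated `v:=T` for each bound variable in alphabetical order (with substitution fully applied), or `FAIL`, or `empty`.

step 1: unify a ~ List List a  [subst: {-} | 1 pending]
  occurs-check fail: a in List List a

Answer: FAIL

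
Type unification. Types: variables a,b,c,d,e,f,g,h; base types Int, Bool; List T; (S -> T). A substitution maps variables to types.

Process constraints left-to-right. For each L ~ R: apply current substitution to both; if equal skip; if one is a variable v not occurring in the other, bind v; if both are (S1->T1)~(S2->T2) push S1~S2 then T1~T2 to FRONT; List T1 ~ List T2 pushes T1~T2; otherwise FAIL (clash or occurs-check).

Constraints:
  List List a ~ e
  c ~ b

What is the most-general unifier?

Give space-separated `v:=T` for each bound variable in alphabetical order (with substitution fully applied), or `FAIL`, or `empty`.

Answer: c:=b e:=List List a

Derivation:
step 1: unify List List a ~ e  [subst: {-} | 1 pending]
  bind e := List List a
step 2: unify c ~ b  [subst: {e:=List List a} | 0 pending]
  bind c := b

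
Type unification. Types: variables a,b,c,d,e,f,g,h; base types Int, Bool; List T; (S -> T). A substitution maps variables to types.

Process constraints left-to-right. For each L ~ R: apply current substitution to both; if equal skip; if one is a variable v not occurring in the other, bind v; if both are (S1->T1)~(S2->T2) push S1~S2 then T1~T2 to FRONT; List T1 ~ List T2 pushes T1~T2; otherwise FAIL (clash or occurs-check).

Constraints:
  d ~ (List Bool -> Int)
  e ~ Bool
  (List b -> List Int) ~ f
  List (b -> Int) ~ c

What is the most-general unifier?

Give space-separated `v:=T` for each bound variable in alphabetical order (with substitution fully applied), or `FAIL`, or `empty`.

Answer: c:=List (b -> Int) d:=(List Bool -> Int) e:=Bool f:=(List b -> List Int)

Derivation:
step 1: unify d ~ (List Bool -> Int)  [subst: {-} | 3 pending]
  bind d := (List Bool -> Int)
step 2: unify e ~ Bool  [subst: {d:=(List Bool -> Int)} | 2 pending]
  bind e := Bool
step 3: unify (List b -> List Int) ~ f  [subst: {d:=(List Bool -> Int), e:=Bool} | 1 pending]
  bind f := (List b -> List Int)
step 4: unify List (b -> Int) ~ c  [subst: {d:=(List Bool -> Int), e:=Bool, f:=(List b -> List Int)} | 0 pending]
  bind c := List (b -> Int)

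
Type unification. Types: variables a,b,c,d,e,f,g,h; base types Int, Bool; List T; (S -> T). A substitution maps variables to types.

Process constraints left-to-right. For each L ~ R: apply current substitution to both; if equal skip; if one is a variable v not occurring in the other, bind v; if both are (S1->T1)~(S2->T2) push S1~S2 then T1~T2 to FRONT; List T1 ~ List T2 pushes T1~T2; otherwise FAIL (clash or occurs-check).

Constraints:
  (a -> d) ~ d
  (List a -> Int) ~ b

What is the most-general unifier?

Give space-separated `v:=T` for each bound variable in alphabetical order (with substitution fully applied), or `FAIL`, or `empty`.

step 1: unify (a -> d) ~ d  [subst: {-} | 1 pending]
  occurs-check fail

Answer: FAIL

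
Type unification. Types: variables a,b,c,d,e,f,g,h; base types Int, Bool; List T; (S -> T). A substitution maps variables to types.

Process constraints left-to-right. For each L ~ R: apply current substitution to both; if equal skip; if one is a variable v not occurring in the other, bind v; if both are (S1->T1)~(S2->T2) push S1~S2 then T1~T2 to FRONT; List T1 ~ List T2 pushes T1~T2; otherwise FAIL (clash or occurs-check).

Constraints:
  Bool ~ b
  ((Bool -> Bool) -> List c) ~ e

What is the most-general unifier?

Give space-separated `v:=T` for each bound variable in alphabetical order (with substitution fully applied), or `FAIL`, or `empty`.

step 1: unify Bool ~ b  [subst: {-} | 1 pending]
  bind b := Bool
step 2: unify ((Bool -> Bool) -> List c) ~ e  [subst: {b:=Bool} | 0 pending]
  bind e := ((Bool -> Bool) -> List c)

Answer: b:=Bool e:=((Bool -> Bool) -> List c)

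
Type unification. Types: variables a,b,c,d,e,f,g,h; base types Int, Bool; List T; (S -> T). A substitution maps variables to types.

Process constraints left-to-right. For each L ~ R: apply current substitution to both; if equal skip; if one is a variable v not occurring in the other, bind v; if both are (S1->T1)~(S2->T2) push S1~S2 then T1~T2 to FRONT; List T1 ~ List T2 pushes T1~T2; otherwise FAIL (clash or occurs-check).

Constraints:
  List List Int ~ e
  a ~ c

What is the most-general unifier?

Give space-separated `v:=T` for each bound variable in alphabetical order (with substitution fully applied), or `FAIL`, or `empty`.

step 1: unify List List Int ~ e  [subst: {-} | 1 pending]
  bind e := List List Int
step 2: unify a ~ c  [subst: {e:=List List Int} | 0 pending]
  bind a := c

Answer: a:=c e:=List List Int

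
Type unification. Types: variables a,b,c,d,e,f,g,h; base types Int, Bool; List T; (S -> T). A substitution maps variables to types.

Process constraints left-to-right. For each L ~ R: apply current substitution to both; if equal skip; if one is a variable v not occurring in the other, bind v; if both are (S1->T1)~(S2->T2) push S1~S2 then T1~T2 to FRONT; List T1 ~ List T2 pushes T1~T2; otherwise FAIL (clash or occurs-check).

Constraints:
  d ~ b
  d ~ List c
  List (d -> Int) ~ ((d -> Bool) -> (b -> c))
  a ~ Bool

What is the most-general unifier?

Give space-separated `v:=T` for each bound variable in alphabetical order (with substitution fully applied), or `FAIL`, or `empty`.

Answer: FAIL

Derivation:
step 1: unify d ~ b  [subst: {-} | 3 pending]
  bind d := b
step 2: unify b ~ List c  [subst: {d:=b} | 2 pending]
  bind b := List c
step 3: unify List (List c -> Int) ~ ((List c -> Bool) -> (List c -> c))  [subst: {d:=b, b:=List c} | 1 pending]
  clash: List (List c -> Int) vs ((List c -> Bool) -> (List c -> c))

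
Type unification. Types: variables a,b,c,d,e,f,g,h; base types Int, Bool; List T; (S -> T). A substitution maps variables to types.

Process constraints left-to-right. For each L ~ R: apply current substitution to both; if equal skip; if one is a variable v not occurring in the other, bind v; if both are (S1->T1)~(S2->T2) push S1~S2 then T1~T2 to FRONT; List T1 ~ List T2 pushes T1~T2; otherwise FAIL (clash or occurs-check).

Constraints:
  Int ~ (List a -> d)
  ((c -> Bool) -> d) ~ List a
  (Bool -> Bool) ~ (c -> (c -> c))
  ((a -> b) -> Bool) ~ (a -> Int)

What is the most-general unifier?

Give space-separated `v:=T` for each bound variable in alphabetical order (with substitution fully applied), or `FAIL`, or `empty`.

step 1: unify Int ~ (List a -> d)  [subst: {-} | 3 pending]
  clash: Int vs (List a -> d)

Answer: FAIL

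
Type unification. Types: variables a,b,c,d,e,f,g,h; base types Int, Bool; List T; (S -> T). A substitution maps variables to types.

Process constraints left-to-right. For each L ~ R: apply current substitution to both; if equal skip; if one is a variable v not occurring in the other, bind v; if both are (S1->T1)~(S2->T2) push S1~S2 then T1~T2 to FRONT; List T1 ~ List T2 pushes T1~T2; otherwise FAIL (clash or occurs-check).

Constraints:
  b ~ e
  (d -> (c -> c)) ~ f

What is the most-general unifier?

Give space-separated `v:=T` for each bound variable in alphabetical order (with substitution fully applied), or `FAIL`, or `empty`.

step 1: unify b ~ e  [subst: {-} | 1 pending]
  bind b := e
step 2: unify (d -> (c -> c)) ~ f  [subst: {b:=e} | 0 pending]
  bind f := (d -> (c -> c))

Answer: b:=e f:=(d -> (c -> c))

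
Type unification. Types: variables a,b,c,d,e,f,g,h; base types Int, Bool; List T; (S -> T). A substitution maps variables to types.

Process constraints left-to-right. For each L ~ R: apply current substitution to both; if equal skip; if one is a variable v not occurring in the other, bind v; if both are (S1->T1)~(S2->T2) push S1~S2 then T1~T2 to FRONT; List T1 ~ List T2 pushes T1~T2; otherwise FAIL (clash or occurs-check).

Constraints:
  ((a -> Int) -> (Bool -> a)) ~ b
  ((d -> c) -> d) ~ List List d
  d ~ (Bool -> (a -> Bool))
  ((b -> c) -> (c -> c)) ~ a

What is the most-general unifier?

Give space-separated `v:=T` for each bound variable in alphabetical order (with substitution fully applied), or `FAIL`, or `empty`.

step 1: unify ((a -> Int) -> (Bool -> a)) ~ b  [subst: {-} | 3 pending]
  bind b := ((a -> Int) -> (Bool -> a))
step 2: unify ((d -> c) -> d) ~ List List d  [subst: {b:=((a -> Int) -> (Bool -> a))} | 2 pending]
  clash: ((d -> c) -> d) vs List List d

Answer: FAIL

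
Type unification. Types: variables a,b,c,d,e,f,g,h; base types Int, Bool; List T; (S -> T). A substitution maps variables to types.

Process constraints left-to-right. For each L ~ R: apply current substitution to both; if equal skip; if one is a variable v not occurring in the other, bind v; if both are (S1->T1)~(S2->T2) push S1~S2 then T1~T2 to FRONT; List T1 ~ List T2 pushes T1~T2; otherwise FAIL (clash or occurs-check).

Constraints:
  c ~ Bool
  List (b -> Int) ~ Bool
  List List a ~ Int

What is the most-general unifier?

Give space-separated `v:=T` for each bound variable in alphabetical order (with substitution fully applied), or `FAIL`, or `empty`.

step 1: unify c ~ Bool  [subst: {-} | 2 pending]
  bind c := Bool
step 2: unify List (b -> Int) ~ Bool  [subst: {c:=Bool} | 1 pending]
  clash: List (b -> Int) vs Bool

Answer: FAIL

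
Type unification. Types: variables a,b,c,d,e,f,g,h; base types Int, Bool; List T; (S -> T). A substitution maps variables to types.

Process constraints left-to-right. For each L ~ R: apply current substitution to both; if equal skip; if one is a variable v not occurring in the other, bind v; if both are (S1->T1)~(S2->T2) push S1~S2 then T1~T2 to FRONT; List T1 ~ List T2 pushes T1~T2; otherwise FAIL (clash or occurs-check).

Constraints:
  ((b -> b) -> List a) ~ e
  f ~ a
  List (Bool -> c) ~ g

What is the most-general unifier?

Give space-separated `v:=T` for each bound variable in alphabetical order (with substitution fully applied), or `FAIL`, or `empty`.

Answer: e:=((b -> b) -> List a) f:=a g:=List (Bool -> c)

Derivation:
step 1: unify ((b -> b) -> List a) ~ e  [subst: {-} | 2 pending]
  bind e := ((b -> b) -> List a)
step 2: unify f ~ a  [subst: {e:=((b -> b) -> List a)} | 1 pending]
  bind f := a
step 3: unify List (Bool -> c) ~ g  [subst: {e:=((b -> b) -> List a), f:=a} | 0 pending]
  bind g := List (Bool -> c)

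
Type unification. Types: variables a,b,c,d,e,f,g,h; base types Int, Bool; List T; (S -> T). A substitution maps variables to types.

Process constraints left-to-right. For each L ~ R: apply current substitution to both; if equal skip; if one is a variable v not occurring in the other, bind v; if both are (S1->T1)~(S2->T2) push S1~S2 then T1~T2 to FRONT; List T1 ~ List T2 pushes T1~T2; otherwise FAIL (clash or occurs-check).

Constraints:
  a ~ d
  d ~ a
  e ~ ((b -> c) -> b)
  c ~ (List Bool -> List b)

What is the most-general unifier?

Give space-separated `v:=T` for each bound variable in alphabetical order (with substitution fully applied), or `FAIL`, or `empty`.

step 1: unify a ~ d  [subst: {-} | 3 pending]
  bind a := d
step 2: unify d ~ d  [subst: {a:=d} | 2 pending]
  -> identical, skip
step 3: unify e ~ ((b -> c) -> b)  [subst: {a:=d} | 1 pending]
  bind e := ((b -> c) -> b)
step 4: unify c ~ (List Bool -> List b)  [subst: {a:=d, e:=((b -> c) -> b)} | 0 pending]
  bind c := (List Bool -> List b)

Answer: a:=d c:=(List Bool -> List b) e:=((b -> (List Bool -> List b)) -> b)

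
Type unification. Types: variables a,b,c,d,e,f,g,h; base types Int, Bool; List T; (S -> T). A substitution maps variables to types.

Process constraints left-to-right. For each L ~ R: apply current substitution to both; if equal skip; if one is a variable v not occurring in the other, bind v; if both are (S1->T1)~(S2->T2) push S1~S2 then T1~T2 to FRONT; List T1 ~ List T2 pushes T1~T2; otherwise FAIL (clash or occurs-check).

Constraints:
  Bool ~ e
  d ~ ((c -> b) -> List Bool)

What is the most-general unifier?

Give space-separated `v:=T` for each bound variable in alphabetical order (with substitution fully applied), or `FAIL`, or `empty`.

Answer: d:=((c -> b) -> List Bool) e:=Bool

Derivation:
step 1: unify Bool ~ e  [subst: {-} | 1 pending]
  bind e := Bool
step 2: unify d ~ ((c -> b) -> List Bool)  [subst: {e:=Bool} | 0 pending]
  bind d := ((c -> b) -> List Bool)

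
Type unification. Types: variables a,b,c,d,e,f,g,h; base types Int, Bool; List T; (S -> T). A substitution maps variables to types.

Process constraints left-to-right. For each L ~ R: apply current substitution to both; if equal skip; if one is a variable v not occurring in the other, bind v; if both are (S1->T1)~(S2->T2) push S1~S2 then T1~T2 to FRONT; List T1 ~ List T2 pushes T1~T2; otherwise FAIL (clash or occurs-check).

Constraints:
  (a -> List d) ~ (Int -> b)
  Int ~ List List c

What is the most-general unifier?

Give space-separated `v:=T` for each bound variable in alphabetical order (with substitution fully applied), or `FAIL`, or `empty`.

Answer: FAIL

Derivation:
step 1: unify (a -> List d) ~ (Int -> b)  [subst: {-} | 1 pending]
  -> decompose arrow: push a~Int, List d~b
step 2: unify a ~ Int  [subst: {-} | 2 pending]
  bind a := Int
step 3: unify List d ~ b  [subst: {a:=Int} | 1 pending]
  bind b := List d
step 4: unify Int ~ List List c  [subst: {a:=Int, b:=List d} | 0 pending]
  clash: Int vs List List c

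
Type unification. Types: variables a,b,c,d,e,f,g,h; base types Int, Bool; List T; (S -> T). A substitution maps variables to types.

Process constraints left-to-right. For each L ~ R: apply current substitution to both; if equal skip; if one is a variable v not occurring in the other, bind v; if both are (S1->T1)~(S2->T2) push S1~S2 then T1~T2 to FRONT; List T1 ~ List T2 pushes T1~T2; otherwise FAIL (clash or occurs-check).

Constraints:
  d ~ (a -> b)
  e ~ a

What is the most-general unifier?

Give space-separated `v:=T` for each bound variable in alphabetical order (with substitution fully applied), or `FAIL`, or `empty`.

Answer: d:=(a -> b) e:=a

Derivation:
step 1: unify d ~ (a -> b)  [subst: {-} | 1 pending]
  bind d := (a -> b)
step 2: unify e ~ a  [subst: {d:=(a -> b)} | 0 pending]
  bind e := a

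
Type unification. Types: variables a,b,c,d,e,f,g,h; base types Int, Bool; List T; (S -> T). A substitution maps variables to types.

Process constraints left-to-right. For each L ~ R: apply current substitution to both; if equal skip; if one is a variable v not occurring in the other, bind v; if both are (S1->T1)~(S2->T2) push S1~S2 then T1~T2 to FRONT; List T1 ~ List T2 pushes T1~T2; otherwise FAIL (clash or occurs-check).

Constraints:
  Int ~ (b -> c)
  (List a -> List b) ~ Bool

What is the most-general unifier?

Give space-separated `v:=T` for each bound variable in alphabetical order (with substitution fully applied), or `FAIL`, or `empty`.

Answer: FAIL

Derivation:
step 1: unify Int ~ (b -> c)  [subst: {-} | 1 pending]
  clash: Int vs (b -> c)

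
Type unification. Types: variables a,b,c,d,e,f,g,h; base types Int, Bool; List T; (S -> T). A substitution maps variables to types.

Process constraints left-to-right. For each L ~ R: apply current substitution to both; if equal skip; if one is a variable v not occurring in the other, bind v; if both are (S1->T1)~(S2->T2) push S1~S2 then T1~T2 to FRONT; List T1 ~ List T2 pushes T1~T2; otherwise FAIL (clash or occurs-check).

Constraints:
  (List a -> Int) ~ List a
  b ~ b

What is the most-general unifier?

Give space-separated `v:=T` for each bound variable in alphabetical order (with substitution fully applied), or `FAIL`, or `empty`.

step 1: unify (List a -> Int) ~ List a  [subst: {-} | 1 pending]
  clash: (List a -> Int) vs List a

Answer: FAIL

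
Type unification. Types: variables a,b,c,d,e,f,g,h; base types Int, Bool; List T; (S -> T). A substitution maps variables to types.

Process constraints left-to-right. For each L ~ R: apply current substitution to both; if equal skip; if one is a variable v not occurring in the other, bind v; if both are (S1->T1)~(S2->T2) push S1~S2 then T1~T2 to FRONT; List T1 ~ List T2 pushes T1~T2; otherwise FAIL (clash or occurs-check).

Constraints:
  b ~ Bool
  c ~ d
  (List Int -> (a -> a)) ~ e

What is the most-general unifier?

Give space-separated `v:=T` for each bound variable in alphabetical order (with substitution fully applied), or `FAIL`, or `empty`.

Answer: b:=Bool c:=d e:=(List Int -> (a -> a))

Derivation:
step 1: unify b ~ Bool  [subst: {-} | 2 pending]
  bind b := Bool
step 2: unify c ~ d  [subst: {b:=Bool} | 1 pending]
  bind c := d
step 3: unify (List Int -> (a -> a)) ~ e  [subst: {b:=Bool, c:=d} | 0 pending]
  bind e := (List Int -> (a -> a))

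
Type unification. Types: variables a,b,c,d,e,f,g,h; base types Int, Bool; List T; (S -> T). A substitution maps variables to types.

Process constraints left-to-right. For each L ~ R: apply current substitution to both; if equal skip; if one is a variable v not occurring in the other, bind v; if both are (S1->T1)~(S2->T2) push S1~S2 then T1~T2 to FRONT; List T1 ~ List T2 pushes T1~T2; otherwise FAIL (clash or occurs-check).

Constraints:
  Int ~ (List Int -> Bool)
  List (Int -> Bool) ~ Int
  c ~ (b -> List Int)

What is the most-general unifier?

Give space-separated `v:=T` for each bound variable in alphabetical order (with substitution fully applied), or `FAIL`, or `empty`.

Answer: FAIL

Derivation:
step 1: unify Int ~ (List Int -> Bool)  [subst: {-} | 2 pending]
  clash: Int vs (List Int -> Bool)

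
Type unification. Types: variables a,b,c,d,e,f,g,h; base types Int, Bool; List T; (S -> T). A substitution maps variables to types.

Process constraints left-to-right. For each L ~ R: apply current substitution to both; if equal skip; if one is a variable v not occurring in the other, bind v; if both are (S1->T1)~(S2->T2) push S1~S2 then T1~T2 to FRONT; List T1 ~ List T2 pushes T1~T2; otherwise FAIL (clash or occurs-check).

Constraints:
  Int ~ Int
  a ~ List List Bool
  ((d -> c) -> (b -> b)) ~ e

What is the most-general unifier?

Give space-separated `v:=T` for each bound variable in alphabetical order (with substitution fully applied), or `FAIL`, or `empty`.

Answer: a:=List List Bool e:=((d -> c) -> (b -> b))

Derivation:
step 1: unify Int ~ Int  [subst: {-} | 2 pending]
  -> identical, skip
step 2: unify a ~ List List Bool  [subst: {-} | 1 pending]
  bind a := List List Bool
step 3: unify ((d -> c) -> (b -> b)) ~ e  [subst: {a:=List List Bool} | 0 pending]
  bind e := ((d -> c) -> (b -> b))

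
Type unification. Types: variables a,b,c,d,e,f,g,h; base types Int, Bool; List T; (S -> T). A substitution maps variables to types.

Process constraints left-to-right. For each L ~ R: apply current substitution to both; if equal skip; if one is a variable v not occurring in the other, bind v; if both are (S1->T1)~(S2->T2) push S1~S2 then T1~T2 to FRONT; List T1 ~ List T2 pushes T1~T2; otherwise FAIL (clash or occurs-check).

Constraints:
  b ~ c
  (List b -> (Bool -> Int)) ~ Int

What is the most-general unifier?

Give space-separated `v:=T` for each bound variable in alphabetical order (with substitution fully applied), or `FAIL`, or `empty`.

step 1: unify b ~ c  [subst: {-} | 1 pending]
  bind b := c
step 2: unify (List c -> (Bool -> Int)) ~ Int  [subst: {b:=c} | 0 pending]
  clash: (List c -> (Bool -> Int)) vs Int

Answer: FAIL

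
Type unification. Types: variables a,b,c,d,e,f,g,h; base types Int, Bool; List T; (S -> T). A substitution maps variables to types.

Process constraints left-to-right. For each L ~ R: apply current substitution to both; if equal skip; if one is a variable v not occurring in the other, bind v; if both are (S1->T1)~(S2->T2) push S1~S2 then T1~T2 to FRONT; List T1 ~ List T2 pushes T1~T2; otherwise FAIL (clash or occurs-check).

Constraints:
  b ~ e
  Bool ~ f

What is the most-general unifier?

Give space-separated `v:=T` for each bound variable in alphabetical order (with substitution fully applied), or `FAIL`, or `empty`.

Answer: b:=e f:=Bool

Derivation:
step 1: unify b ~ e  [subst: {-} | 1 pending]
  bind b := e
step 2: unify Bool ~ f  [subst: {b:=e} | 0 pending]
  bind f := Bool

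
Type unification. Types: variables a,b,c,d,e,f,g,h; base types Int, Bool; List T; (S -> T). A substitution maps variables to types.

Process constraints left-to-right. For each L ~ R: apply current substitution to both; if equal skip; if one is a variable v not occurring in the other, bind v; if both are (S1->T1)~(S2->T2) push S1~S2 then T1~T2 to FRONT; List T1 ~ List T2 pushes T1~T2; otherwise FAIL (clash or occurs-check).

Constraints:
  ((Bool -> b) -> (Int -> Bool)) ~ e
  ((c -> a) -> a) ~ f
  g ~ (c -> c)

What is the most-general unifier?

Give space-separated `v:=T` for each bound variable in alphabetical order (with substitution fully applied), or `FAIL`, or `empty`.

Answer: e:=((Bool -> b) -> (Int -> Bool)) f:=((c -> a) -> a) g:=(c -> c)

Derivation:
step 1: unify ((Bool -> b) -> (Int -> Bool)) ~ e  [subst: {-} | 2 pending]
  bind e := ((Bool -> b) -> (Int -> Bool))
step 2: unify ((c -> a) -> a) ~ f  [subst: {e:=((Bool -> b) -> (Int -> Bool))} | 1 pending]
  bind f := ((c -> a) -> a)
step 3: unify g ~ (c -> c)  [subst: {e:=((Bool -> b) -> (Int -> Bool)), f:=((c -> a) -> a)} | 0 pending]
  bind g := (c -> c)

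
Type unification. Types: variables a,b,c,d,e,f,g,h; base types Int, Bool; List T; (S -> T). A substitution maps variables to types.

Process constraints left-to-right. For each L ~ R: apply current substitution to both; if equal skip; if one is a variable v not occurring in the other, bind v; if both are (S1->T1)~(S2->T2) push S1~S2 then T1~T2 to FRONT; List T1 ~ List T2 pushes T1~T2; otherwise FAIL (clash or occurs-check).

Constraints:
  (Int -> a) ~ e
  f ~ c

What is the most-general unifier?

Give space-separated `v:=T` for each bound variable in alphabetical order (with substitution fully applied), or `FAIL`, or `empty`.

Answer: e:=(Int -> a) f:=c

Derivation:
step 1: unify (Int -> a) ~ e  [subst: {-} | 1 pending]
  bind e := (Int -> a)
step 2: unify f ~ c  [subst: {e:=(Int -> a)} | 0 pending]
  bind f := c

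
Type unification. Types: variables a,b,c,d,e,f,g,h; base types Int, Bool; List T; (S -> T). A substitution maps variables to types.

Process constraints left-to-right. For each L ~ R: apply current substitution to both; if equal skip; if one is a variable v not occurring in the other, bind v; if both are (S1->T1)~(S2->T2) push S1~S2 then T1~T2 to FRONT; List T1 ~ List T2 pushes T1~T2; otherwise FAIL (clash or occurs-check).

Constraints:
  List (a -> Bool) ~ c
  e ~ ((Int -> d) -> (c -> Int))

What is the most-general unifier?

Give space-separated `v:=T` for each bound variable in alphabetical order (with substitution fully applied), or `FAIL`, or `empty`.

step 1: unify List (a -> Bool) ~ c  [subst: {-} | 1 pending]
  bind c := List (a -> Bool)
step 2: unify e ~ ((Int -> d) -> (List (a -> Bool) -> Int))  [subst: {c:=List (a -> Bool)} | 0 pending]
  bind e := ((Int -> d) -> (List (a -> Bool) -> Int))

Answer: c:=List (a -> Bool) e:=((Int -> d) -> (List (a -> Bool) -> Int))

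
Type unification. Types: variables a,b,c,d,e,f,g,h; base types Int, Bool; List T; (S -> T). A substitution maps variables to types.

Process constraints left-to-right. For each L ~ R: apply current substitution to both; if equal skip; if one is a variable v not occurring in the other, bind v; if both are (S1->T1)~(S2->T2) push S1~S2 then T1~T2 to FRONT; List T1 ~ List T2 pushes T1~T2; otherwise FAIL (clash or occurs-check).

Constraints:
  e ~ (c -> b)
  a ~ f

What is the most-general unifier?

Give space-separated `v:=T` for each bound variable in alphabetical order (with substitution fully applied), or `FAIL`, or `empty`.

Answer: a:=f e:=(c -> b)

Derivation:
step 1: unify e ~ (c -> b)  [subst: {-} | 1 pending]
  bind e := (c -> b)
step 2: unify a ~ f  [subst: {e:=(c -> b)} | 0 pending]
  bind a := f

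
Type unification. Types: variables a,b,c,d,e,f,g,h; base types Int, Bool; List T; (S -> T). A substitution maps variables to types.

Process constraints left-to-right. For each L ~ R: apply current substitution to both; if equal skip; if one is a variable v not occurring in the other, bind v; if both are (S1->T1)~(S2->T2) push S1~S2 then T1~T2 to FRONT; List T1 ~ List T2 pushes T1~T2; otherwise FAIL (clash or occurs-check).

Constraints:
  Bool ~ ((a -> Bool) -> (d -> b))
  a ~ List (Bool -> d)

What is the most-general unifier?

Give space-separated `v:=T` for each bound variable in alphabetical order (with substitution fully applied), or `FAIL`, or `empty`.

step 1: unify Bool ~ ((a -> Bool) -> (d -> b))  [subst: {-} | 1 pending]
  clash: Bool vs ((a -> Bool) -> (d -> b))

Answer: FAIL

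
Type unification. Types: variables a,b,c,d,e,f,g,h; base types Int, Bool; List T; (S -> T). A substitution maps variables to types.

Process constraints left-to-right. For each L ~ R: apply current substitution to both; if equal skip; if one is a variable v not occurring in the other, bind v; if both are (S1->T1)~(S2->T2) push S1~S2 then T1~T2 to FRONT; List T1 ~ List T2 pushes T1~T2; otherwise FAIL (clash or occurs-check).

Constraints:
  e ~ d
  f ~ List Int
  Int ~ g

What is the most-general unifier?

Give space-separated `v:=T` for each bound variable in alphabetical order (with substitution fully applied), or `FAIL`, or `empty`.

Answer: e:=d f:=List Int g:=Int

Derivation:
step 1: unify e ~ d  [subst: {-} | 2 pending]
  bind e := d
step 2: unify f ~ List Int  [subst: {e:=d} | 1 pending]
  bind f := List Int
step 3: unify Int ~ g  [subst: {e:=d, f:=List Int} | 0 pending]
  bind g := Int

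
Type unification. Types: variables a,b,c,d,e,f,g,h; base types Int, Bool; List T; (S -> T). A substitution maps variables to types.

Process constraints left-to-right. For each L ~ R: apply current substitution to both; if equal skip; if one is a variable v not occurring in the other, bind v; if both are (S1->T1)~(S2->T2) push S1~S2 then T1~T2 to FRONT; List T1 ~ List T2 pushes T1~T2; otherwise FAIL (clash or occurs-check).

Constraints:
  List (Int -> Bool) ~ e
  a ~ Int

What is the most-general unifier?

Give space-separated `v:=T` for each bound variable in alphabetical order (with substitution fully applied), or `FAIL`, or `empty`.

step 1: unify List (Int -> Bool) ~ e  [subst: {-} | 1 pending]
  bind e := List (Int -> Bool)
step 2: unify a ~ Int  [subst: {e:=List (Int -> Bool)} | 0 pending]
  bind a := Int

Answer: a:=Int e:=List (Int -> Bool)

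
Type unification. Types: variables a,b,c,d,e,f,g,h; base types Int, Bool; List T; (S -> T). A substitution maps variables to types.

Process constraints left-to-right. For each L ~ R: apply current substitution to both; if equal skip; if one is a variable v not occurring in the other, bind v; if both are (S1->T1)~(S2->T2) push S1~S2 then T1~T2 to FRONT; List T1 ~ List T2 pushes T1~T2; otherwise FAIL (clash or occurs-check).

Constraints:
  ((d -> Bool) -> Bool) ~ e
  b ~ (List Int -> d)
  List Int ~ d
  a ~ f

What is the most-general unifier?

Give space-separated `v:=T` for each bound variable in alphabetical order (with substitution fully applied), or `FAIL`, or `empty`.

step 1: unify ((d -> Bool) -> Bool) ~ e  [subst: {-} | 3 pending]
  bind e := ((d -> Bool) -> Bool)
step 2: unify b ~ (List Int -> d)  [subst: {e:=((d -> Bool) -> Bool)} | 2 pending]
  bind b := (List Int -> d)
step 3: unify List Int ~ d  [subst: {e:=((d -> Bool) -> Bool), b:=(List Int -> d)} | 1 pending]
  bind d := List Int
step 4: unify a ~ f  [subst: {e:=((d -> Bool) -> Bool), b:=(List Int -> d), d:=List Int} | 0 pending]
  bind a := f

Answer: a:=f b:=(List Int -> List Int) d:=List Int e:=((List Int -> Bool) -> Bool)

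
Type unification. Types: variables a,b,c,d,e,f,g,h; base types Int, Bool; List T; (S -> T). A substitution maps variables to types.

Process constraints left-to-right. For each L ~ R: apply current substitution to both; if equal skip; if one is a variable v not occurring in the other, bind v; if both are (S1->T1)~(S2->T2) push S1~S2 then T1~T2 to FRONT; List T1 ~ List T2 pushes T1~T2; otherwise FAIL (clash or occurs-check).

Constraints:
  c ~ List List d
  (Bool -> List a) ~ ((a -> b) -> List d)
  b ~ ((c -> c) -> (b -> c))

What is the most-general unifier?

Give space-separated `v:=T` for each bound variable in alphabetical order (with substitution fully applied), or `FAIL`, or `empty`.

step 1: unify c ~ List List d  [subst: {-} | 2 pending]
  bind c := List List d
step 2: unify (Bool -> List a) ~ ((a -> b) -> List d)  [subst: {c:=List List d} | 1 pending]
  -> decompose arrow: push Bool~(a -> b), List a~List d
step 3: unify Bool ~ (a -> b)  [subst: {c:=List List d} | 2 pending]
  clash: Bool vs (a -> b)

Answer: FAIL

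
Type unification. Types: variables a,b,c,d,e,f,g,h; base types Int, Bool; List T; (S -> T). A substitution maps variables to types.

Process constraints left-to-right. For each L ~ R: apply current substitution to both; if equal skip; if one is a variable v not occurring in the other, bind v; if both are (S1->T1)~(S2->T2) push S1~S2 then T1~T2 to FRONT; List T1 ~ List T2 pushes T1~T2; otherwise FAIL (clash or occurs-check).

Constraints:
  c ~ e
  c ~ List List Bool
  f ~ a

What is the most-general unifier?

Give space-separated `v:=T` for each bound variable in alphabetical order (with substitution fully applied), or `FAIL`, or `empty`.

Answer: c:=List List Bool e:=List List Bool f:=a

Derivation:
step 1: unify c ~ e  [subst: {-} | 2 pending]
  bind c := e
step 2: unify e ~ List List Bool  [subst: {c:=e} | 1 pending]
  bind e := List List Bool
step 3: unify f ~ a  [subst: {c:=e, e:=List List Bool} | 0 pending]
  bind f := a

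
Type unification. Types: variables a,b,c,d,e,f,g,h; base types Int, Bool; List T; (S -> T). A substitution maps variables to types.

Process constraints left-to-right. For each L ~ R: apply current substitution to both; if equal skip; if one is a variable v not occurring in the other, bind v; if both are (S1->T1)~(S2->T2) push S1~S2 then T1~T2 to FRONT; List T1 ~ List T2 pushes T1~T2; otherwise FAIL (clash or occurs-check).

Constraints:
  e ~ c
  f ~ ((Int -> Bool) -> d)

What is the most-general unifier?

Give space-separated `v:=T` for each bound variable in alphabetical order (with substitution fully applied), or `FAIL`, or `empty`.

step 1: unify e ~ c  [subst: {-} | 1 pending]
  bind e := c
step 2: unify f ~ ((Int -> Bool) -> d)  [subst: {e:=c} | 0 pending]
  bind f := ((Int -> Bool) -> d)

Answer: e:=c f:=((Int -> Bool) -> d)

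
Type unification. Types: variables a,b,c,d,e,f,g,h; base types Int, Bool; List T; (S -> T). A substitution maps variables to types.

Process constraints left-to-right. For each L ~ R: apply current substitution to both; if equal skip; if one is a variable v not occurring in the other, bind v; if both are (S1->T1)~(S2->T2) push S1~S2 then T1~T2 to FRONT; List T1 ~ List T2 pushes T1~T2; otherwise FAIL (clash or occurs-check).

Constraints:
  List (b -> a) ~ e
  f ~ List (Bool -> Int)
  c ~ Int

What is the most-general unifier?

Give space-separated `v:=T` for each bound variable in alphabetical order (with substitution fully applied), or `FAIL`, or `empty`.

step 1: unify List (b -> a) ~ e  [subst: {-} | 2 pending]
  bind e := List (b -> a)
step 2: unify f ~ List (Bool -> Int)  [subst: {e:=List (b -> a)} | 1 pending]
  bind f := List (Bool -> Int)
step 3: unify c ~ Int  [subst: {e:=List (b -> a), f:=List (Bool -> Int)} | 0 pending]
  bind c := Int

Answer: c:=Int e:=List (b -> a) f:=List (Bool -> Int)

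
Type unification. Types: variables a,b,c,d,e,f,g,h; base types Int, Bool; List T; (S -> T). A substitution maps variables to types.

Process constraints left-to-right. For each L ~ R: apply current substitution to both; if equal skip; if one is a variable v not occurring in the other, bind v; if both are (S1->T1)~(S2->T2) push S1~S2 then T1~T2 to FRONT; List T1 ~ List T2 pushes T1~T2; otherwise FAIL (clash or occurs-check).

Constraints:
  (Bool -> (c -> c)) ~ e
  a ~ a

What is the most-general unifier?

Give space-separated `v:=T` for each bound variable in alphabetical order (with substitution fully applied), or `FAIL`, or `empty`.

step 1: unify (Bool -> (c -> c)) ~ e  [subst: {-} | 1 pending]
  bind e := (Bool -> (c -> c))
step 2: unify a ~ a  [subst: {e:=(Bool -> (c -> c))} | 0 pending]
  -> identical, skip

Answer: e:=(Bool -> (c -> c))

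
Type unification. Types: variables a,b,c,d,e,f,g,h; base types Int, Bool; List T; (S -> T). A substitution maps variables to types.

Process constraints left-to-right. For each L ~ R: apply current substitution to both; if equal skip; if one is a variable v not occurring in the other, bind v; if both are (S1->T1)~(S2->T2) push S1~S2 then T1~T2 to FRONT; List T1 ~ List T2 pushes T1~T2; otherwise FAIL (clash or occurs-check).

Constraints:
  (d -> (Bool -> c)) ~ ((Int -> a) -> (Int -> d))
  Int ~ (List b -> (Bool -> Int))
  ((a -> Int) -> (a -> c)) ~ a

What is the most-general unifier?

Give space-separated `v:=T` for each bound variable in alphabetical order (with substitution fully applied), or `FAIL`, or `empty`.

step 1: unify (d -> (Bool -> c)) ~ ((Int -> a) -> (Int -> d))  [subst: {-} | 2 pending]
  -> decompose arrow: push d~(Int -> a), (Bool -> c)~(Int -> d)
step 2: unify d ~ (Int -> a)  [subst: {-} | 3 pending]
  bind d := (Int -> a)
step 3: unify (Bool -> c) ~ (Int -> (Int -> a))  [subst: {d:=(Int -> a)} | 2 pending]
  -> decompose arrow: push Bool~Int, c~(Int -> a)
step 4: unify Bool ~ Int  [subst: {d:=(Int -> a)} | 3 pending]
  clash: Bool vs Int

Answer: FAIL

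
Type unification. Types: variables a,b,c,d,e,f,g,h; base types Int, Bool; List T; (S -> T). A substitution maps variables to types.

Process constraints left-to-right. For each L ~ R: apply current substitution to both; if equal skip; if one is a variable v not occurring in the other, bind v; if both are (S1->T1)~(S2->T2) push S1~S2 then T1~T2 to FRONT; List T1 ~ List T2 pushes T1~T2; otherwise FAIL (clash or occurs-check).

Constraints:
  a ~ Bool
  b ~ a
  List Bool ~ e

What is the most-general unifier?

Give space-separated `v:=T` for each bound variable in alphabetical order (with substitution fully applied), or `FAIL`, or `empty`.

step 1: unify a ~ Bool  [subst: {-} | 2 pending]
  bind a := Bool
step 2: unify b ~ Bool  [subst: {a:=Bool} | 1 pending]
  bind b := Bool
step 3: unify List Bool ~ e  [subst: {a:=Bool, b:=Bool} | 0 pending]
  bind e := List Bool

Answer: a:=Bool b:=Bool e:=List Bool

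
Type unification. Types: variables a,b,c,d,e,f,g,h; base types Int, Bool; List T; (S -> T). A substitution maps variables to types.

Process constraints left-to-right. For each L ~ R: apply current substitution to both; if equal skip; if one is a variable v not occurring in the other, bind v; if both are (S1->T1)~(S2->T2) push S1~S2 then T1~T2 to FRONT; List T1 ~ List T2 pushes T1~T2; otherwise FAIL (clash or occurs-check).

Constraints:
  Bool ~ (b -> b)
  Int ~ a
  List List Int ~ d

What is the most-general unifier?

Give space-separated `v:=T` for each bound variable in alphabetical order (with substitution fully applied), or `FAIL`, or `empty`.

Answer: FAIL

Derivation:
step 1: unify Bool ~ (b -> b)  [subst: {-} | 2 pending]
  clash: Bool vs (b -> b)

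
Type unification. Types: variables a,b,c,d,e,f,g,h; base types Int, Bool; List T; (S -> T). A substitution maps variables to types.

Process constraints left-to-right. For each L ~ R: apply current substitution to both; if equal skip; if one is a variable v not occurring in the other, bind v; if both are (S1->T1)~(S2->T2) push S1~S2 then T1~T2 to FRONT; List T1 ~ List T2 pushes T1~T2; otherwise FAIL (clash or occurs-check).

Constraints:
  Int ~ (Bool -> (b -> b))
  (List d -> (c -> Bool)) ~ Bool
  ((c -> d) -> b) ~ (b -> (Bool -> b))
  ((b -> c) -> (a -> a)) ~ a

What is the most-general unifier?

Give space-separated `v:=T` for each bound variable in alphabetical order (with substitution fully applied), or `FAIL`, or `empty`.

step 1: unify Int ~ (Bool -> (b -> b))  [subst: {-} | 3 pending]
  clash: Int vs (Bool -> (b -> b))

Answer: FAIL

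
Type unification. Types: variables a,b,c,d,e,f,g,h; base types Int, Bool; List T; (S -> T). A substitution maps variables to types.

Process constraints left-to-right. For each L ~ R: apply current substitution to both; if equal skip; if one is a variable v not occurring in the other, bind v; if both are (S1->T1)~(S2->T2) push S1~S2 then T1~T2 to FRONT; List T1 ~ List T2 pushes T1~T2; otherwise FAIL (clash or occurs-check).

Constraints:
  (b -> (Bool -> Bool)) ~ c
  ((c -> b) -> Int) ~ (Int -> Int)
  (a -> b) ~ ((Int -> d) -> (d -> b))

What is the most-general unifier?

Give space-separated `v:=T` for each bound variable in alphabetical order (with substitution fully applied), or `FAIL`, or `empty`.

step 1: unify (b -> (Bool -> Bool)) ~ c  [subst: {-} | 2 pending]
  bind c := (b -> (Bool -> Bool))
step 2: unify (((b -> (Bool -> Bool)) -> b) -> Int) ~ (Int -> Int)  [subst: {c:=(b -> (Bool -> Bool))} | 1 pending]
  -> decompose arrow: push ((b -> (Bool -> Bool)) -> b)~Int, Int~Int
step 3: unify ((b -> (Bool -> Bool)) -> b) ~ Int  [subst: {c:=(b -> (Bool -> Bool))} | 2 pending]
  clash: ((b -> (Bool -> Bool)) -> b) vs Int

Answer: FAIL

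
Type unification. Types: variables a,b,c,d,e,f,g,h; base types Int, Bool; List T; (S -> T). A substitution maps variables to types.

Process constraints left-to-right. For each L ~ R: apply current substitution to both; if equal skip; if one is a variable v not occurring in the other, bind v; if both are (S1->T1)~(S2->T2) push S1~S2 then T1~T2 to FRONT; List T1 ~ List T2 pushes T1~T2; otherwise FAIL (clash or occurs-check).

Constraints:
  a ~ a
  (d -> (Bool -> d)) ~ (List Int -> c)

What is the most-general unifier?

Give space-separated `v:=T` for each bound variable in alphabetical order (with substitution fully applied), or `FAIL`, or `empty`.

step 1: unify a ~ a  [subst: {-} | 1 pending]
  -> identical, skip
step 2: unify (d -> (Bool -> d)) ~ (List Int -> c)  [subst: {-} | 0 pending]
  -> decompose arrow: push d~List Int, (Bool -> d)~c
step 3: unify d ~ List Int  [subst: {-} | 1 pending]
  bind d := List Int
step 4: unify (Bool -> List Int) ~ c  [subst: {d:=List Int} | 0 pending]
  bind c := (Bool -> List Int)

Answer: c:=(Bool -> List Int) d:=List Int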